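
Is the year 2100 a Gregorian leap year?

2100 is not a leap year (divisible by 100 but not 400).

No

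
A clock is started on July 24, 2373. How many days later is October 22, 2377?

Day-of-year of July 24, 2373: 205.
Day-of-year of October 22, 2377: 295.
2373 has 365 days, so 365 − 205 = 160 days remain in 2373.
Full years: 2374: 365; 2375: 365; 2376: 366. Sum = 1096.
Total: 160 + 1096 + 295 = 1551 days.

1551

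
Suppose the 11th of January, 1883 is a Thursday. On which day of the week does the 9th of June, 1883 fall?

Saturday

January 1883: 31 − 11 = 20 days remain.
Then February 1883 (28), March (31), April (30), May (31): 28 + 31 + 30 + 31 = 120 days.
June 1–9, 1883: 9 days.
Total: 20 + 120 + 9 = 149 days.
149 mod 7 = 2, so 2 days after Thursday is Saturday.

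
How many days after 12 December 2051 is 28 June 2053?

Day-of-year of December 12, 2051: 346.
Day-of-year of June 28, 2053: 179.
2051 has 365 days, so 365 − 346 = 19 days remain in 2051.
Full years: 2052: 366. Sum = 366.
Total: 19 + 366 + 179 = 564 days.

564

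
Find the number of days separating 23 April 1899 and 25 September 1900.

Day-of-year of April 23, 1899: 113.
Day-of-year of September 25, 1900: 268.
1899 has 365 days, so 365 − 113 = 252 days remain in 1899.
Total: 252 + 268 = 520 days.

520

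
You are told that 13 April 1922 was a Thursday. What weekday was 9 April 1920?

Count forward from the earlier date (April 9, 1920) to the later (April 13, 1922):
Day-of-year of April 9, 1920: 100.
Day-of-year of April 13, 1922: 103.
1920 has 366 days, so 366 − 100 = 266 days remain in 1920.
Full years: 1921: 365. Sum = 365.
Total: 266 + 365 + 103 = 734 days.
734 mod 7 = 6, so 6 days before Thursday is Friday.

Friday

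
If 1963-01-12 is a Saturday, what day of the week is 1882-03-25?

Count forward from the earlier date (March 25, 1882) to the later (January 12, 1963):
Day-of-year of March 25, 1882: 84.
Day-of-year of January 12, 1963: 12.
1882 has 365 days, so 365 − 84 = 281 days remain in 1882.
Full years 1883–1962: 61 common + 19 leap = 61×365 + 19×366 = 29219 days.
Total: 281 + 29219 + 12 = 29512 days.
29512 is a multiple of 7, so 1882-03-25 falls on the same weekday: Saturday.

Saturday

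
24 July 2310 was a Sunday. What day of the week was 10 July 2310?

Count forward from the earlier date (July 10, 2310) to the later (July 24, 2310):
Within July 2310: 24 − 10 = 14 days.
14 is a multiple of 7, so 10 July 2310 falls on the same weekday: Sunday.

Sunday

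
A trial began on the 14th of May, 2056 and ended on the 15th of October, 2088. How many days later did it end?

11842

From May 14, 2056 to May 14, 2088: 32 years, of which 8 contain a Feb 29 — 24×365 + 8×366 = 11688 days.
May 2088: 31 − 14 = 17 days remain.
Then June (30), July (31), August (31), September (30): 30 + 31 + 31 + 30 = 122 days.
October 1–15, 2088: 15 days.
Residual: 154 days.
Total: 11842 days.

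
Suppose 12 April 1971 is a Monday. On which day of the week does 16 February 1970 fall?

Monday

Count forward from the earlier date (February 16, 1970) to the later (April 12, 1971):
Day-of-year of February 16, 1970: 47.
Day-of-year of April 12, 1971: 102.
1970 has 365 days, so 365 − 47 = 318 days remain in 1970.
Total: 318 + 102 = 420 days.
420 is a multiple of 7, so 16 February 1970 falls on the same weekday: Monday.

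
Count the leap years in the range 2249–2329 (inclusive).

Years divisible by 4: 2252, 2256, …, 2328 — 20 in all.
Of these, 2300 is divisible by 100 but not 400, so not leap.
Leap years: 20 − 1 = 19.

19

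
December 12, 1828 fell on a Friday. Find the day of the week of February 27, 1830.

Saturday

December 12, 1828 → December 12, 1829: 365 days.
December 1829: 31 − 12 = 19 days remain.
Then January (31): 31 days.
February 1–27, 1830: 27 days (1830 is not a leap year).
Residual: 77 days.
Total: 442 days.
442 mod 7 = 1, so 1 day after Friday is Saturday.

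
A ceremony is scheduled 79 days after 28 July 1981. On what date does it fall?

15 October 1981

Count 79 days after July 28, 1981:
July 1981: 31 − 28 = 3 days remain.
Then August (31), September (30): 31 + 30 = 61 days.
October 1–15, 1981: 15 days.
Total: 3 + 61 + 15 = 79 days.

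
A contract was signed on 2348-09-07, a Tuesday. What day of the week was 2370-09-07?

Day-of-year of September 7, 2348: 251.
Day-of-year of September 7, 2370: 250.
2348 has 366 days, so 366 − 251 = 115 days remain in 2348.
Full years 2349–2369: 16 common + 5 leap = 16×365 + 5×366 = 7670 days.
Total: 115 + 7670 + 250 = 8035 days.
8035 mod 7 = 6, so 6 days after Tuesday is Monday.

Monday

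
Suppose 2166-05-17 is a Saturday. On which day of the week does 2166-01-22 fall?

Count forward from the earlier date (January 22, 2166) to the later (May 17, 2166):
January 2166: 31 − 22 = 9 days remain.
Then February 2166 (28), March (31), April (30): 28 + 31 + 30 = 89 days.
May 1–17, 2166: 17 days.
Total: 9 + 89 + 17 = 115 days.
115 mod 7 = 3, so 3 days before Saturday is Wednesday.

Wednesday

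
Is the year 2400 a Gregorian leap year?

Yes

2400 is a leap year (divisible by 400).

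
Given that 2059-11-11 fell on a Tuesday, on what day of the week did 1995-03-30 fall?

Thursday

Count forward from the earlier date (March 30, 1995) to the later (November 11, 2059):
Day-of-year of March 30, 1995: 89.
Day-of-year of November 11, 2059: 315.
1995 has 365 days, so 365 − 89 = 276 days remain in 1995.
Full years 1996–2058: 47 common + 16 leap = 47×365 + 16×366 = 23011 days.
Total: 276 + 23011 + 315 = 23602 days.
23602 mod 7 = 5, so 5 days before Tuesday is Thursday.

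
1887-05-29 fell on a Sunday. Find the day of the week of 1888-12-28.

May 1887: 31 − 29 = 2 days remain.
Then 18 full months totalling 549 days.
December 1–28, 1888: 28 days.
Total: 2 + 549 + 28 = 579 days.
579 mod 7 = 5, so 5 days after Sunday is Friday.

Friday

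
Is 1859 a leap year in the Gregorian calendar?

1859 is not a leap year.

No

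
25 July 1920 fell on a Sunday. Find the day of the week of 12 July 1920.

Monday

Count forward from the earlier date (July 12, 1920) to the later (July 25, 1920):
Within July 1920: 25 − 12 = 13 days.
13 mod 7 = 6, so 6 days before Sunday is Monday.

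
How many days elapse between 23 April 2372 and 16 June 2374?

784

April 23, 2372 → April 23, 2373: 365 days.
April 23, 2373 → April 23, 2374: 365 days.
April 2374: 30 − 23 = 7 days remain.
Then May (31): 31 days.
June 1–16, 2374: 16 days.
Residual: 54 days.
Total: 784 days.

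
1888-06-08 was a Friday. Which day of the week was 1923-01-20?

Day-of-year of June 8, 1888: 160.
Day-of-year of January 20, 1923: 20.
1888 has 366 days, so 366 − 160 = 206 days remain in 1888.
Full years 1889–1922: 27 common + 7 leap = 27×365 + 7×366 = 12417 days.
Total: 206 + 12417 + 20 = 12643 days.
12643 mod 7 = 1, so 1 day after Friday is Saturday.

Saturday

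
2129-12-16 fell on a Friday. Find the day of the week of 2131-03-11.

Day-of-year of December 16, 2129: 350.
Day-of-year of March 11, 2131: 70.
2129 has 365 days, so 365 − 350 = 15 days remain in 2129.
Full years: 2130: 365. Sum = 365.
Total: 15 + 365 + 70 = 450 days.
450 mod 7 = 2, so 2 days after Friday is Sunday.

Sunday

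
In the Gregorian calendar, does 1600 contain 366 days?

1600 is a leap year (divisible by 400).

Yes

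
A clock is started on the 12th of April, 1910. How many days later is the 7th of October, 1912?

April 12, 1910 → April 12, 1911: 365 days.
April 12, 1911 → April 12, 1912: 366 days (1912 is a leap year).
April 1912: 30 − 12 = 18 days remain.
Then May (31), June (30), July (31), August (31), September (30): 31 + 30 + 31 + 31 + 30 = 153 days.
October 1–7, 1912: 7 days.
Residual: 178 days.
Total: 909 days.

909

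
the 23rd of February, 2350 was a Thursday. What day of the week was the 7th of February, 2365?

Sunday

From February 23, 2350 to February 23, 2364: 14 years, of which 3 contain a Feb 29 — 11×365 + 3×366 = 5113 days.
February 2364: 29 − 23 = 6 days remain (2364 is a leap year, so February has 29 days).
Then 11 full months totalling 337 days.
February 1–7, 2365: 7 days (2365 is not a leap year).
Residual: 350 days.
Total: 5463 days.
5463 mod 7 = 3, so 3 days after Thursday is Sunday.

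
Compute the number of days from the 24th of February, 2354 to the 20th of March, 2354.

February 2354: 28 − 24 = 4 days remain (2354 is not a leap year, so February has 28 days).
March 1–20, 2354: 20 days.
Total: 4 + 20 = 24 days.

24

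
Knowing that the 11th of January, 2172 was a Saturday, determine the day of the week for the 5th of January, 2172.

Count forward from the earlier date (January 5, 2172) to the later (January 11, 2172):
Within January 2172: 11 − 5 = 6 days.
6 mod 7 = 6, so 6 days before Saturday is Sunday.

Sunday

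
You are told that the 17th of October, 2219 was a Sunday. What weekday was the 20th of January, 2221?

October 17, 2219 → October 17, 2220: 366 days (2220 is a leap year).
October 2220: 31 − 17 = 14 days remain.
Then November (30), December (31): 30 + 31 = 61 days.
January 1–20, 2221: 20 days.
Residual: 95 days.
Total: 461 days.
461 mod 7 = 6, so 6 days after Sunday is Saturday.

Saturday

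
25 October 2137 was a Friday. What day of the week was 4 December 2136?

Count forward from the earlier date (December 4, 2136) to the later (October 25, 2137):
December 2136: 31 − 4 = 27 days remain.
Then 9 full months totalling 273 days.
October 1–25, 2137: 25 days.
Residual: 325 days.
Total: 325 days.
325 mod 7 = 3, so 3 days before Friday is Tuesday.

Tuesday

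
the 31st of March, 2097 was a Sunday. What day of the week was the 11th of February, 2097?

Count forward from the earlier date (February 11, 2097) to the later (March 31, 2097):
February 2097: 28 − 11 = 17 days remain (2097 is not a leap year, so February has 28 days).
March 1–31, 2097: 31 days.
Total: 17 + 31 = 48 days.
48 mod 7 = 6, so 6 days before Sunday is Monday.

Monday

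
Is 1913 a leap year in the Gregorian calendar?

No

1913 is not a leap year.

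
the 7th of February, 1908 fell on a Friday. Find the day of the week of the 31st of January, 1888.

Tuesday

Count forward from the earlier date (January 31, 1888) to the later (February 7, 1908):
Day-of-year of January 31, 1888: 31.
Day-of-year of February 7, 1908: 38.
1888 has 366 days, so 366 − 31 = 335 days remain in 1888.
Full years 1889–1907: 16 common + 3 leap = 16×365 + 3×366 = 6938 days.
Total: 335 + 6938 + 38 = 7311 days.
7311 mod 7 = 3, so 3 days before Friday is Tuesday.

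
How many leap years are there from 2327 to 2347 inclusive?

Years divisible by 4 in [2327, 2347]: 2328, 2332, 2336, 2340, 2344.
No century exceptions apply. Count: 5.

5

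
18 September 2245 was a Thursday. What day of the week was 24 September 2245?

Wednesday

Within September 2245: 24 − 18 = 6 days.
6 mod 7 = 6, so 6 days after Thursday is Wednesday.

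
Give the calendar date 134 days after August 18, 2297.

December 30, 2297

Count 134 days after August 18, 2297:
August 2297: 31 − 18 = 13 days remain.
Then September (30), October (31), November (30): 30 + 31 + 30 = 91 days.
December 1–30, 2297: 30 days.
Total: 13 + 91 + 30 = 134 days.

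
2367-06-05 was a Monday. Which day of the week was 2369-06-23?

Monday

Day-of-year of June 5, 2367: 156.
Day-of-year of June 23, 2369: 174.
2367 has 365 days, so 365 − 156 = 209 days remain in 2367.
Full years: 2368: 366. Sum = 366.
Total: 209 + 366 + 174 = 749 days.
749 is a multiple of 7, so 2369-06-23 falls on the same weekday: Monday.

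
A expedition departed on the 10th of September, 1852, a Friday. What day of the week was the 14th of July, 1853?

Thursday

Day-of-year of September 10, 1852: 254.
Day-of-year of July 14, 1853: 195.
1852 has 366 days, so 366 − 254 = 112 days remain in 1852.
Total: 112 + 195 = 307 days.
307 mod 7 = 6, so 6 days after Friday is Thursday.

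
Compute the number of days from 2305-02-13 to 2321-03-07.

5866

From February 13, 2305 to February 13, 2321: 16 years, of which 4 contain a Feb 29 — 12×365 + 4×366 = 5844 days.
February 2321: 28 − 13 = 15 days remain (2321 is not a leap year, so February has 28 days).
March 1–7, 2321: 7 days.
Residual: 22 days.
Total: 5866 days.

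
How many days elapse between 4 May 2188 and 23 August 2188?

111

May 2188: 31 − 4 = 27 days remain.
Then June (30), July (31): 30 + 31 = 61 days.
August 1–23, 2188: 23 days.
Total: 27 + 61 + 23 = 111 days.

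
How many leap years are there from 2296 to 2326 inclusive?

7

Years divisible by 4 in [2296, 2326]: 2296, 2300, 2304, 2308, 2312, 2316, 2320, 2324.
Of these, 2300 is divisible by 100 but not 400, so not leap.
Leap years: 8 − 1 = 7.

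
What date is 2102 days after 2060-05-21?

2066-02-21

Count 2102 days after May 21, 2060:
Day-of-year of May 21, 2060: 142.
Day-of-year of February 21, 2066: 52.
2060 has 366 days, so 366 − 142 = 224 days remain in 2060.
Full years: 2061: 365; 2062: 365; 2063: 365; 2064: 366; 2065: 365. Sum = 1826.
Total: 224 + 1826 + 52 = 2102 days.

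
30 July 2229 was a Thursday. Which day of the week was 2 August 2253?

Day-of-year of July 30, 2229: 211.
Day-of-year of August 2, 2253: 214.
2229 has 365 days, so 365 − 211 = 154 days remain in 2229.
Full years 2230–2252: 17 common + 6 leap = 17×365 + 6×366 = 8401 days.
Total: 154 + 8401 + 214 = 8769 days.
8769 mod 7 = 5, so 5 days after Thursday is Tuesday.

Tuesday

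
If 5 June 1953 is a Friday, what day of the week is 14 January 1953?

Wednesday

Count forward from the earlier date (January 14, 1953) to the later (June 5, 1953):
January 1953: 31 − 14 = 17 days remain.
Then February 1953 (28), March (31), April (30), May (31): 28 + 31 + 30 + 31 = 120 days.
June 1–5, 1953: 5 days.
Total: 17 + 120 + 5 = 142 days.
142 mod 7 = 2, so 2 days before Friday is Wednesday.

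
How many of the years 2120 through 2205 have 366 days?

Years divisible by 4: 2120, 2124, …, 2204 — 22 in all.
Of these, 2200 is divisible by 100 but not 400, so not leap.
Leap years: 22 − 1 = 21.

21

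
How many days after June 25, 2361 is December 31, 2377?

6033

Day-of-year of June 25, 2361: 176.
Day-of-year of December 31, 2377: 365.
2361 has 365 days, so 365 − 176 = 189 days remain in 2361.
Full years 2362–2376: 11 common + 4 leap = 11×365 + 4×366 = 5479 days.
Total: 189 + 5479 + 365 = 6033 days.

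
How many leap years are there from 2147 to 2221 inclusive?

18

Years divisible by 4: 2148, 2152, …, 2220 — 19 in all.
Of these, 2200 is divisible by 100 but not 400, so not leap.
Leap years: 19 − 1 = 18.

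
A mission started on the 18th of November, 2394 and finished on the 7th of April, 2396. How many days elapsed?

November 2394: 30 − 18 = 12 days remain.
Then 16 full months totalling 487 days.
April 1–7, 2396: 7 days.
Total: 12 + 487 + 7 = 506 days.

506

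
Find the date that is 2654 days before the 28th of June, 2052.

the 23rd of March, 2045

Count 2654 days before June 28, 2052:
Day-of-year of March 23, 2045: 82.
Day-of-year of June 28, 2052: 180.
2045 has 365 days, so 365 − 82 = 283 days remain in 2045.
Full years: 2046: 365; 2047: 365; 2048: 366; 2049: 365; 2050: 365; 2051: 365. Sum = 2191.
Total: 283 + 2191 + 180 = 2654 days.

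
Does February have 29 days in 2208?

2208 is a leap year.

Yes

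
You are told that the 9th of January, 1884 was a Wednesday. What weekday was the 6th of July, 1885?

January 1884: 31 − 9 = 22 days remain.
Then 17 full months totalling 516 days.
July 1–6, 1885: 6 days.
Total: 22 + 516 + 6 = 544 days.
544 mod 7 = 5, so 5 days after Wednesday is Monday.

Monday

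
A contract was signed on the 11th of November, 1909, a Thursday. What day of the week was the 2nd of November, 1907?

Saturday

Count forward from the earlier date (November 2, 1907) to the later (November 11, 1909):
Day-of-year of November 2, 1907: 306.
Day-of-year of November 11, 1909: 315.
1907 has 365 days, so 365 − 306 = 59 days remain in 1907.
Full years: 1908: 366. Sum = 366.
Total: 59 + 366 + 315 = 740 days.
740 mod 7 = 5, so 5 days before Thursday is Saturday.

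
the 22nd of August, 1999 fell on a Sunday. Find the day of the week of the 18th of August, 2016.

Thursday

From August 22, 1999 to August 22, 2015: 16 years, of which 4 contain a Feb 29 — 12×365 + 4×366 = 5844 days.
(2000 is a leap year (divisible by 400).)
August 2015: 31 − 22 = 9 days remain.
Then 11 full months totalling 335 days.
August 1–18, 2016: 18 days.
Residual: 362 days.
Total: 6206 days.
6206 mod 7 = 4, so 4 days after Sunday is Thursday.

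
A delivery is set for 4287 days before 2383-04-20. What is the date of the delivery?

2371-07-25

Count 4287 days before April 20, 2383:
From July 25, 2371 to July 25, 2382: 11 years, of which 3 contain a Feb 29 — 8×365 + 3×366 = 4018 days.
July 2382: 31 − 25 = 6 days remain.
Then August (31), September (30), October (31), November (30), December (31), January (31), February 2383 (28), March (31): 31 + 30 + 31 + 30 + 31 + 31 + 28 + 31 = 243 days.
April 1–20, 2383: 20 days.
Residual: 269 days.
Total: 4287 days.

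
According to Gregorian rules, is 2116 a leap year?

Yes

2116 is a leap year.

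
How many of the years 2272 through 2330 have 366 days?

14

Years divisible by 4: 2272, 2276, …, 2328 — 15 in all.
Of these, 2300 is divisible by 100 but not 400, so not leap.
Leap years: 15 − 1 = 14.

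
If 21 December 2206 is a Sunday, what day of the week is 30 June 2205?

Sunday

Count forward from the earlier date (June 30, 2205) to the later (December 21, 2206):
Day-of-year of June 30, 2205: 181.
Day-of-year of December 21, 2206: 355.
2205 has 365 days, so 365 − 181 = 184 days remain in 2205.
Total: 184 + 355 = 539 days.
539 is a multiple of 7, so 30 June 2205 falls on the same weekday: Sunday.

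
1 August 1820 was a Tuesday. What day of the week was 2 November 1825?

Wednesday

August 1, 1820 → August 1, 1821: 365 days.
August 1, 1821 → August 1, 1822: 365 days.
August 1, 1822 → August 1, 1823: 365 days.
August 1, 1823 → August 1, 1824: 366 days (1824 is a leap year).
August 1, 1824 → August 1, 1825: 365 days.
August 1825: 31 − 1 = 30 days remain.
Then September (30), October (31): 30 + 31 = 61 days.
November 1–2, 1825: 2 days.
Residual: 93 days.
Total: 1919 days.
1919 mod 7 = 1, so 1 day after Tuesday is Wednesday.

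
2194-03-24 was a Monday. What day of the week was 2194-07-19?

March 2194: 31 − 24 = 7 days remain.
Then April (30), May (31), June (30): 30 + 31 + 30 = 91 days.
July 1–19, 2194: 19 days.
Total: 7 + 91 + 19 = 117 days.
117 mod 7 = 5, so 5 days after Monday is Saturday.

Saturday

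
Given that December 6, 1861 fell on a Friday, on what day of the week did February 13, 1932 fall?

Saturday

From December 6, 1861 to December 6, 1931: 70 years, of which 16 contain a Feb 29 — 54×365 + 16×366 = 25566 days.
(1900 is not a leap year (divisible by 100 but not 400).)
December 1931: 31 − 6 = 25 days remain.
Then January (31): 31 days.
February 1–13, 1932: 13 days (1932 is a leap year).
Residual: 69 days.
Total: 25635 days.
25635 mod 7 = 1, so 1 day after Friday is Saturday.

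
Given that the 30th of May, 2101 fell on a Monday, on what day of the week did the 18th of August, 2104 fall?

Day-of-year of May 30, 2101: 150.
Day-of-year of August 18, 2104: 231.
2101 has 365 days, so 365 − 150 = 215 days remain in 2101.
Full years: 2102: 365; 2103: 365. Sum = 730.
Total: 215 + 730 + 231 = 1176 days.
1176 is a multiple of 7, so the 18th of August, 2104 falls on the same weekday: Monday.

Monday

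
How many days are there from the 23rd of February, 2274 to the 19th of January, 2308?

From February 23, 2274 to February 23, 2307: 33 years, of which 7 contain a Feb 29 — 26×365 + 7×366 = 12052 days.
(2300 is not a leap year (divisible by 100 but not 400).)
February 2307: 28 − 23 = 5 days remain (2307 is not a leap year, so February has 28 days).
Then 10 full months totalling 306 days.
January 1–19, 2308: 19 days.
Residual: 330 days.
Total: 12382 days.

12382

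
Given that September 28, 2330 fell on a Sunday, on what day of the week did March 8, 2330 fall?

Saturday

Count forward from the earlier date (March 8, 2330) to the later (September 28, 2330):
March 2330: 31 − 8 = 23 days remain.
Then April (30), May (31), June (30), July (31), August (31): 30 + 31 + 30 + 31 + 31 = 153 days.
September 1–28, 2330: 28 days.
Total: 23 + 153 + 28 = 204 days.
204 mod 7 = 1, so 1 day before Sunday is Saturday.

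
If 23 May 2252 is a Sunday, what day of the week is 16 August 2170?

Thursday

Count forward from the earlier date (August 16, 2170) to the later (May 23, 2252):
From August 16, 2170 to August 16, 2251: 81 years, of which 19 contain a Feb 29 — 62×365 + 19×366 = 29584 days.
(2200 is not a leap year (divisible by 100 but not 400).)
August 2251: 31 − 16 = 15 days remain.
Then September (30), October (31), November (30), December (31), January (31), February 2252 (29), March (31), April (30): 30 + 31 + 30 + 31 + 31 + 29 + 31 + 30 = 243 days.
May 1–23, 2252: 23 days.
Residual: 281 days.
Total: 29865 days.
29865 mod 7 = 3, so 3 days before Sunday is Thursday.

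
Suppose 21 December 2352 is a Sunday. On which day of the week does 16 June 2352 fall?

Monday

Count forward from the earlier date (June 16, 2352) to the later (December 21, 2352):
June 2352: 30 − 16 = 14 days remain.
Then July (31), August (31), September (30), October (31), November (30): 31 + 31 + 30 + 31 + 30 = 153 days.
December 1–21, 2352: 21 days.
Total: 14 + 153 + 21 = 188 days.
188 mod 7 = 6, so 6 days before Sunday is Monday.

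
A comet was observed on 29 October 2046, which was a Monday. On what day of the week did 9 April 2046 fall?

Monday

Count forward from the earlier date (April 9, 2046) to the later (October 29, 2046):
April 2046: 30 − 9 = 21 days remain.
Then May (31), June (30), July (31), August (31), September (30): 31 + 30 + 31 + 31 + 30 = 153 days.
October 1–29, 2046: 29 days.
Total: 21 + 153 + 29 = 203 days.
203 is a multiple of 7, so 9 April 2046 falls on the same weekday: Monday.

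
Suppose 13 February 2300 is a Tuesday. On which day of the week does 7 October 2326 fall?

Thursday

From February 13, 2300 to February 13, 2326: 26 years, of which 6 contain a Feb 29 — 20×365 + 6×366 = 9496 days.
(2300 is not a leap year (divisible by 100 but not 400).)
February 2326: 28 − 13 = 15 days remain (2326 is not a leap year, so February has 28 days).
Then March (31), April (30), May (31), June (30), July (31), August (31), September (30): 31 + 30 + 31 + 30 + 31 + 31 + 30 = 214 days.
October 1–7, 2326: 7 days.
Residual: 236 days.
Total: 9732 days.
9732 mod 7 = 2, so 2 days after Tuesday is Thursday.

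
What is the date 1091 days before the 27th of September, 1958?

the 2nd of October, 1955

Count 1091 days before September 27, 1958:
October 2, 1955 → October 2, 1956: 366 days (1956 is a leap year).
October 2, 1956 → October 2, 1957: 365 days.
October 1957: 31 − 2 = 29 days remain.
Then 10 full months totalling 304 days.
September 1–27, 1958: 27 days.
Residual: 360 days.
Total: 1091 days.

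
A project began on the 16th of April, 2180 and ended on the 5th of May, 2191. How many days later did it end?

From April 16, 2180 to April 16, 2191: 11 years, of which 2 contain a Feb 29 — 9×365 + 2×366 = 4017 days.
April 2191: 30 − 16 = 14 days remain.
May 1–5, 2191: 5 days.
Residual: 19 days.
Total: 4036 days.

4036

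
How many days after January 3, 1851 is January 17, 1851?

14

Within January 1851: 17 − 3 = 14 days.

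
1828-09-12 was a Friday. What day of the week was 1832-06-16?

September 12, 1828 → September 12, 1829: 365 days.
September 12, 1829 → September 12, 1830: 365 days.
September 12, 1830 → September 12, 1831: 365 days.
September 1831: 30 − 12 = 18 days remain.
Then October (31), November (30), December (31), January (31), February 1832 (29), March (31), April (30), May (31): 31 + 30 + 31 + 31 + 29 + 31 + 30 + 31 = 244 days.
June 1–16, 1832: 16 days.
Residual: 278 days.
Total: 1373 days.
1373 mod 7 = 1, so 1 day after Friday is Saturday.

Saturday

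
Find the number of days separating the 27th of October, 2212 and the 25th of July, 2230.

Day-of-year of October 27, 2212: 301.
Day-of-year of July 25, 2230: 206.
2212 has 366 days, so 366 − 301 = 65 days remain in 2212.
Full years 2213–2229: 13 common + 4 leap = 13×365 + 4×366 = 6209 days.
Total: 65 + 6209 + 206 = 6480 days.

6480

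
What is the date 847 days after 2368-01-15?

2370-05-11

Count 847 days after January 15, 2368:
Day-of-year of January 15, 2368: 15.
Day-of-year of May 11, 2370: 131.
2368 has 366 days, so 366 − 15 = 351 days remain in 2368.
Full years: 2369: 365. Sum = 365.
Total: 351 + 365 + 131 = 847 days.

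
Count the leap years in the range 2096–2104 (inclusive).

2

Years divisible by 4 in [2096, 2104]: 2096, 2100, 2104.
Of these, 2100 is divisible by 100 but not 400, so not leap.
Leap years: 3 − 1 = 2.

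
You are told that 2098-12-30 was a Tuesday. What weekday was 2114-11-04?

Sunday

Day-of-year of December 30, 2098: 364.
Day-of-year of November 4, 2114: 308.
2098 has 365 days, so 365 − 364 = 1 days remain in 2098.
Full years 2099–2113: 12 common + 3 leap = 12×365 + 3×366 = 5478 days.
Total: 1 + 5478 + 308 = 5787 days.
5787 mod 7 = 5, so 5 days after Tuesday is Sunday.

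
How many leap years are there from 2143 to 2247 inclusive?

Years divisible by 4: 2144, 2148, …, 2244 — 26 in all.
Of these, 2200 is divisible by 100 but not 400, so not leap.
Leap years: 26 − 1 = 25.

25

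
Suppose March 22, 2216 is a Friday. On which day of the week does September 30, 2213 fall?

Thursday

Count forward from the earlier date (September 30, 2213) to the later (March 22, 2216):
September 30, 2213 → September 30, 2214: 365 days.
September 30, 2214 → September 30, 2215: 365 days.
September 2215: 30 − 30 = 0 days remain.
Then October (31), November (30), December (31), January (31), February 2216 (29): 31 + 30 + 31 + 31 + 29 = 152 days.
March 1–22, 2216: 22 days.
Residual: 174 days.
Total: 904 days.
904 mod 7 = 1, so 1 day before Friday is Thursday.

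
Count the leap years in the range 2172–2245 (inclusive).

18

Years divisible by 4: 2172, 2176, …, 2244 — 19 in all.
Of these, 2200 is divisible by 100 but not 400, so not leap.
Leap years: 19 − 1 = 18.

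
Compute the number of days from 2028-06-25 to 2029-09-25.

June 2028: 30 − 25 = 5 days remain.
Then 14 full months totalling 427 days.
September 1–25, 2029: 25 days.
Total: 5 + 427 + 25 = 457 days.

457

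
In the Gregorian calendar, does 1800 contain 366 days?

No

1800 is not a leap year (divisible by 100 but not 400).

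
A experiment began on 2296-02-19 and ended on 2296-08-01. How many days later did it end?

February 2296: 29 − 19 = 10 days remain (2296 is a leap year, so February has 29 days).
Then March (31), April (30), May (31), June (30), July (31): 31 + 30 + 31 + 30 + 31 = 153 days.
August 1, 2296: 1 day.
Total: 10 + 153 + 1 = 164 days.

164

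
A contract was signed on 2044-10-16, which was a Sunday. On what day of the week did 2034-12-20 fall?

Wednesday

Count forward from the earlier date (December 20, 2034) to the later (October 16, 2044):
From December 20, 2034 to December 20, 2043: 9 years, of which 2 contain a Feb 29 — 7×365 + 2×366 = 3287 days.
December 2043: 31 − 20 = 11 days remain.
Then 9 full months totalling 274 days.
October 1–16, 2044: 16 days.
Residual: 301 days.
Total: 3588 days.
3588 mod 7 = 4, so 4 days before Sunday is Wednesday.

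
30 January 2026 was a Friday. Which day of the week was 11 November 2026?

Wednesday

January 2026: 31 − 30 = 1 day remains.
Then 9 full months totalling 273 days.
November 1–11, 2026: 11 days.
Total: 1 + 273 + 11 = 285 days.
285 mod 7 = 5, so 5 days after Friday is Wednesday.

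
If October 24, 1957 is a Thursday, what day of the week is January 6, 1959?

October 24, 1957 → October 24, 1958: 365 days.
October 1958: 31 − 24 = 7 days remain.
Then November (30), December (31): 30 + 31 = 61 days.
January 1–6, 1959: 6 days.
Residual: 74 days.
Total: 439 days.
439 mod 7 = 5, so 5 days after Thursday is Tuesday.

Tuesday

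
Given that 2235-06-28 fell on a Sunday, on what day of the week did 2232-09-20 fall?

Thursday

Count forward from the earlier date (September 20, 2232) to the later (June 28, 2235):
September 20, 2232 → September 20, 2233: 365 days.
September 20, 2233 → September 20, 2234: 365 days.
September 2234: 30 − 20 = 10 days remain.
Then October (31), November (30), December (31), January (31), February 2235 (28), March (31), April (30), May (31): 31 + 30 + 31 + 31 + 28 + 31 + 30 + 31 = 243 days.
June 1–28, 2235: 28 days.
Residual: 281 days.
Total: 1011 days.
1011 mod 7 = 3, so 3 days before Sunday is Thursday.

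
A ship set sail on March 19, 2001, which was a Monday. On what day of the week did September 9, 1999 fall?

Count forward from the earlier date (September 9, 1999) to the later (March 19, 2001):
September 1999: 30 − 9 = 21 days remain.
Then 17 full months totalling 517 days.
March 1–19, 2001: 19 days.
Total: 21 + 517 + 19 = 557 days.
557 mod 7 = 4, so 4 days before Monday is Thursday.

Thursday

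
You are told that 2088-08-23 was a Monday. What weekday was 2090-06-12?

Day-of-year of August 23, 2088: 236.
Day-of-year of June 12, 2090: 163.
2088 has 366 days, so 366 − 236 = 130 days remain in 2088.
Full years: 2089: 365. Sum = 365.
Total: 130 + 365 + 163 = 658 days.
658 is a multiple of 7, so 2090-06-12 falls on the same weekday: Monday.

Monday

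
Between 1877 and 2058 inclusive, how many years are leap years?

44

Years divisible by 4: 1880, 1884, …, 2056 — 45 in all.
Of these, 1900 is divisible by 100 but not 400, so not leap.
2000 is divisible by 400, so still leap.
Leap years: 45 − 1 = 44.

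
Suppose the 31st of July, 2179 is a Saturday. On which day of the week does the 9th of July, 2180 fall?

Sunday

Day-of-year of July 31, 2179: 212.
Day-of-year of July 9, 2180: 191.
2179 has 365 days, so 365 − 212 = 153 days remain in 2179.
Total: 153 + 191 = 344 days.
344 mod 7 = 1, so 1 day after Saturday is Sunday.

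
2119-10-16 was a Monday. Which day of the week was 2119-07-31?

Monday

Count forward from the earlier date (July 31, 2119) to the later (October 16, 2119):
July 2119: 31 − 31 = 0 days remain.
Then August (31), September (30): 31 + 30 = 61 days.
October 1–16, 2119: 16 days.
Total: 0 + 61 + 16 = 77 days.
77 is a multiple of 7, so 2119-07-31 falls on the same weekday: Monday.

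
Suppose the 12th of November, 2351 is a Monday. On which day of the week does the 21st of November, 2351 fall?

Within November 2351: 21 − 12 = 9 days.
9 mod 7 = 2, so 2 days after Monday is Wednesday.

Wednesday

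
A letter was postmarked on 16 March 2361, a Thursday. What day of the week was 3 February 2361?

Count forward from the earlier date (February 3, 2361) to the later (March 16, 2361):
February 2361: 28 − 3 = 25 days remain (2361 is not a leap year, so February has 28 days).
March 1–16, 2361: 16 days.
Total: 25 + 16 = 41 days.
41 mod 7 = 6, so 6 days before Thursday is Friday.

Friday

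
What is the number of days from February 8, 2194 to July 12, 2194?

154

February 2194: 28 − 8 = 20 days remain (2194 is not a leap year, so February has 28 days).
Then March (31), April (30), May (31), June (30): 31 + 30 + 31 + 30 = 122 days.
July 1–12, 2194: 12 days.
Total: 20 + 122 + 12 = 154 days.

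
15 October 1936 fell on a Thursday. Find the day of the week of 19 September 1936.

Count forward from the earlier date (September 19, 1936) to the later (October 15, 1936):
September 1936: 30 − 19 = 11 days remain.
October 1–15, 1936: 15 days.
Total: 11 + 15 = 26 days.
26 mod 7 = 5, so 5 days before Thursday is Saturday.

Saturday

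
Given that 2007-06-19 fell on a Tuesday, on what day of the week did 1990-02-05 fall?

Count forward from the earlier date (February 5, 1990) to the later (June 19, 2007):
Day-of-year of February 5, 1990: 36.
Day-of-year of June 19, 2007: 170.
1990 has 365 days, so 365 − 36 = 329 days remain in 1990.
Full years 1991–2006: 12 common + 4 leap = 12×365 + 4×366 = 5844 days.
Total: 329 + 5844 + 170 = 6343 days.
6343 mod 7 = 1, so 1 day before Tuesday is Monday.

Monday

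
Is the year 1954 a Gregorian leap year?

No

1954 is not a leap year.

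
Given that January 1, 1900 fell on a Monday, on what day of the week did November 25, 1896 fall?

Count forward from the earlier date (November 25, 1896) to the later (January 1, 1900):
Day-of-year of November 25, 1896: 330.
Day-of-year of January 1, 1900: 1.
1896 has 366 days, so 366 − 330 = 36 days remain in 1896.
Full years: 1897: 365; 1898: 365; 1899: 365. Sum = 1095.
Total: 36 + 1095 + 1 = 1132 days.
1132 mod 7 = 5, so 5 days before Monday is Wednesday.

Wednesday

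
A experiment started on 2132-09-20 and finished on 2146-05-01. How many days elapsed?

Day-of-year of September 20, 2132: 264.
Day-of-year of May 1, 2146: 121.
2132 has 366 days, so 366 − 264 = 102 days remain in 2132.
Full years 2133–2145: 10 common + 3 leap = 10×365 + 3×366 = 4748 days.
Total: 102 + 4748 + 121 = 4971 days.

4971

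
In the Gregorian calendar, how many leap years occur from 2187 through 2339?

36

Years divisible by 4: 2188, 2192, …, 2336 — 38 in all.
Of these, 2200, 2300 are divisible by 100 but not 400, so not leap.
Leap years: 38 − 2 = 36.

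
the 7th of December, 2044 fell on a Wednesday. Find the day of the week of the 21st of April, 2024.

Sunday

Count forward from the earlier date (April 21, 2024) to the later (December 7, 2044):
From April 21, 2024 to April 21, 2044: 20 years, of which 5 contain a Feb 29 — 15×365 + 5×366 = 7305 days.
April 2044: 30 − 21 = 9 days remain.
Then May (31), June (30), July (31), August (31), September (30), October (31), November (30): 31 + 30 + 31 + 31 + 30 + 31 + 30 = 214 days.
December 1–7, 2044: 7 days.
Residual: 230 days.
Total: 7535 days.
7535 mod 7 = 3, so 3 days before Wednesday is Sunday.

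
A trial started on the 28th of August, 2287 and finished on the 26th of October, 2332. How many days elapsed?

16495

From August 28, 2287 to August 28, 2332: 45 years, of which 11 contain a Feb 29 — 34×365 + 11×366 = 16436 days.
(2300 is not a leap year (divisible by 100 but not 400).)
August 2332: 31 − 28 = 3 days remain.
Then September (30): 30 days.
October 1–26, 2332: 26 days.
Residual: 59 days.
Total: 16495 days.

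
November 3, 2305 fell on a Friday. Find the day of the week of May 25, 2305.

Thursday

Count forward from the earlier date (May 25, 2305) to the later (November 3, 2305):
May 2305: 31 − 25 = 6 days remain.
Then June (30), July (31), August (31), September (30), October (31): 30 + 31 + 31 + 30 + 31 = 153 days.
November 1–3, 2305: 3 days.
Total: 6 + 153 + 3 = 162 days.
162 mod 7 = 1, so 1 day before Friday is Thursday.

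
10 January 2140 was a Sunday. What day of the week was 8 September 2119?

Count forward from the earlier date (September 8, 2119) to the later (January 10, 2140):
Day-of-year of September 8, 2119: 251.
Day-of-year of January 10, 2140: 10.
2119 has 365 days, so 365 − 251 = 114 days remain in 2119.
Full years 2120–2139: 15 common + 5 leap = 15×365 + 5×366 = 7305 days.
Total: 114 + 7305 + 10 = 7429 days.
7429 mod 7 = 2, so 2 days before Sunday is Friday.

Friday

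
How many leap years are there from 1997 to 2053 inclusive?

14

Years divisible by 4: 2000, 2004, …, 2052 — 14 in all.
2000 is divisible by 400, so still leap.
No century exceptions apply. Count: 14.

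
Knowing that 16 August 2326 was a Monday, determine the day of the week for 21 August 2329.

August 16, 2326 → August 16, 2327: 365 days.
August 16, 2327 → August 16, 2328: 366 days (2328 is a leap year).
August 16, 2328 → August 16, 2329: 365 days.
Within August 2329: 21 − 16 = 5 days.
Total: 1101 days.
1101 mod 7 = 2, so 2 days after Monday is Wednesday.

Wednesday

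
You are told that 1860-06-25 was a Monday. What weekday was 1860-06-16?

Saturday

Count forward from the earlier date (June 16, 1860) to the later (June 25, 1860):
Within June 1860: 25 − 16 = 9 days.
9 mod 7 = 2, so 2 days before Monday is Saturday.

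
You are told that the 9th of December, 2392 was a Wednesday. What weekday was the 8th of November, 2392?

Sunday

Count forward from the earlier date (November 8, 2392) to the later (December 9, 2392):
November 2392: 30 − 8 = 22 days remain.
December 1–9, 2392: 9 days.
Total: 22 + 9 = 31 days.
31 mod 7 = 3, so 3 days before Wednesday is Sunday.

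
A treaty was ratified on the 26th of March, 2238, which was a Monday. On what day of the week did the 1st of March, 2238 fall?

Count forward from the earlier date (March 1, 2238) to the later (March 26, 2238):
Within March 2238: 26 − 1 = 25 days.
25 mod 7 = 4, so 4 days before Monday is Thursday.

Thursday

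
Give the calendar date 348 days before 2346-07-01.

2345-07-18

Count 348 days before July 1, 2346:
Day-of-year of July 18, 2345: 199.
Day-of-year of July 1, 2346: 182.
2345 has 365 days, so 365 − 199 = 166 days remain in 2345.
Total: 166 + 182 = 348 days.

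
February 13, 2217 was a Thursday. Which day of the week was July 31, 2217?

Thursday

February 2217: 28 − 13 = 15 days remain (2217 is not a leap year, so February has 28 days).
Then March (31), April (30), May (31), June (30): 31 + 30 + 31 + 30 = 122 days.
July 1–31, 2217: 31 days.
Total: 15 + 122 + 31 = 168 days.
168 is a multiple of 7, so July 31, 2217 falls on the same weekday: Thursday.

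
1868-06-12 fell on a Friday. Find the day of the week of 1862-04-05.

Count forward from the earlier date (April 5, 1862) to the later (June 12, 1868):
Day-of-year of April 5, 1862: 95.
Day-of-year of June 12, 1868: 164.
1862 has 365 days, so 365 − 95 = 270 days remain in 1862.
Full years: 1863: 365; 1864: 366; 1865: 365; 1866: 365; 1867: 365. Sum = 1826.
Total: 270 + 1826 + 164 = 2260 days.
2260 mod 7 = 6, so 6 days before Friday is Saturday.

Saturday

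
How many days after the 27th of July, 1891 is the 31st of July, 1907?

From July 27, 1891 to July 27, 1907: 16 years, of which 3 contain a Feb 29 — 13×365 + 3×366 = 5843 days.
(1900 is not a leap year (divisible by 100 but not 400).)
Within July 1907: 31 − 27 = 4 days.
Total: 5847 days.

5847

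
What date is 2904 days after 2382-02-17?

2390-01-30

Count 2904 days after February 17, 2382:
From February 17, 2382 to February 17, 2389: 7 years, of which 2 contain a Feb 29 — 5×365 + 2×366 = 2557 days.
February 2389: 28 − 17 = 11 days remain (2389 is not a leap year, so February has 28 days).
Then 10 full months totalling 306 days.
January 1–30, 2390: 30 days.
Residual: 347 days.
Total: 2904 days.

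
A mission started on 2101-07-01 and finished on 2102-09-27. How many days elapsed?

453

July 1, 2101 → July 1, 2102: 365 days.
July 2102: 31 − 1 = 30 days remain.
Then August (31): 31 days.
September 1–27, 2102: 27 days.
Residual: 88 days.
Total: 453 days.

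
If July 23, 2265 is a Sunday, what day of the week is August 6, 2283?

Day-of-year of July 23, 2265: 204.
Day-of-year of August 6, 2283: 218.
2265 has 365 days, so 365 − 204 = 161 days remain in 2265.
Full years 2266–2282: 13 common + 4 leap = 13×365 + 4×366 = 6209 days.
Total: 161 + 6209 + 218 = 6588 days.
6588 mod 7 = 1, so 1 day after Sunday is Monday.

Monday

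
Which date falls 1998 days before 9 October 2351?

20 April 2346

Count 1998 days before October 9, 2351:
April 20, 2346 → April 20, 2347: 365 days.
April 20, 2347 → April 20, 2348: 366 days (2348 is a leap year).
April 20, 2348 → April 20, 2349: 365 days.
April 20, 2349 → April 20, 2350: 365 days.
April 20, 2350 → April 20, 2351: 365 days.
April 2351: 30 − 20 = 10 days remain.
Then May (31), June (30), July (31), August (31), September (30): 31 + 30 + 31 + 31 + 30 = 153 days.
October 1–9, 2351: 9 days.
Residual: 172 days.
Total: 1998 days.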